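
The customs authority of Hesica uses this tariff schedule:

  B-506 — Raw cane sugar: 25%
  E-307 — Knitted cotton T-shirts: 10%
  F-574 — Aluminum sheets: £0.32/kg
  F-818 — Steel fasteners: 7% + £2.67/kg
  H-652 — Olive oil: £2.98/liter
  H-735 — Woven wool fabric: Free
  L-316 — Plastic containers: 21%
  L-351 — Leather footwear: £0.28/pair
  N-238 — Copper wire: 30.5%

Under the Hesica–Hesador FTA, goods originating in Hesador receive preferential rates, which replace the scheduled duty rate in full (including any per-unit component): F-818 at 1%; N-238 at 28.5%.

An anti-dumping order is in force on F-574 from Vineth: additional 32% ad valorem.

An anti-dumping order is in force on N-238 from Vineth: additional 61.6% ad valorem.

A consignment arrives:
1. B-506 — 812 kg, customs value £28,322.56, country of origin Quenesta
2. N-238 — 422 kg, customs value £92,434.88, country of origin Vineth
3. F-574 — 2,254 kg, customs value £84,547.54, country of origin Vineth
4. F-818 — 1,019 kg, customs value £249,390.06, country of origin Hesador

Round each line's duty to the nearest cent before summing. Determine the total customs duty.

£122,483.55

Line 1 (B-506, Quenesta, 812 kg, £28,322.56):
Base rate for B-506 is 25%.
Duty = £28,322.56 × 25% = £7,080.64.
Line 2 (N-238, Vineth, 422 kg, £92,434.88):
Base rate for N-238 is 30.5%.
N-238 has an FTA preferential rate, but origin Vineth is not Hesador; base rate stands.
Additional duty on N-238 from Vineth: +61.6%. Applied ad valorem rate: 30.5% + 61.6% = 92.1%.
Duty = £92,434.88 × 92.1% = £85,132.52.
Line 3 (F-574, Vineth, 2,254 kg, £84,547.54):
Base rate for F-574 is £0.32/kg.
Additional duty on F-574 from Vineth: +32% ad valorem. Applied ad valorem rate = 32%.
Duty = £84,547.54 × 32% + 2,254 × £0.32 = £27,776.49.
Line 4 (F-818, Hesador, 1,019 kg, £249,390.06):
Base rate for F-818 is 7% + £2.67/kg.
Origin Hesador qualifies under the Hesica–Hesador agreement and F-818 is covered: preferential rate 1% applies instead.
Duty = £249,390.06 × 1% = £2,493.90.
Total = £7,080.64 + £85,132.52 + £27,776.49 + £2,493.90 = £122,483.55.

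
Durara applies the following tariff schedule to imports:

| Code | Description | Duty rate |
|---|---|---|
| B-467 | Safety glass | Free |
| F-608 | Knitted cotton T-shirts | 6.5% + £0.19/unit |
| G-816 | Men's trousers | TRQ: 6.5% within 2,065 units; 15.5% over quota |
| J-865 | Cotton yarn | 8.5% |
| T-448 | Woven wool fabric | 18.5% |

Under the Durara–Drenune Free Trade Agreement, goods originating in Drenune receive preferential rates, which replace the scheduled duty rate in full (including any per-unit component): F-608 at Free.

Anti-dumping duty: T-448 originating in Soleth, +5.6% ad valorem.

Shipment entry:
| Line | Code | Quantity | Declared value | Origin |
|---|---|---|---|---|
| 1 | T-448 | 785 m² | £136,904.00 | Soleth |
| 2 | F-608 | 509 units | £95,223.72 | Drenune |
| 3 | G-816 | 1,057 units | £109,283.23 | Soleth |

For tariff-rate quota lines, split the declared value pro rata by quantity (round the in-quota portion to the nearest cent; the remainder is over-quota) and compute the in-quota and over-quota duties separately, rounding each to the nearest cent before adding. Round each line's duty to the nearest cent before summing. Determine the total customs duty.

£40,097.27

Line 1 (T-448, Soleth, 785 m², £136,904.00):
Base rate for T-448 is 18.5%.
Additional duty on T-448 from Soleth: +5.6%. Applied ad valorem rate: 18.5% + 5.6% = 24.1%.
Duty = £136,904.00 × 24.1% = £32,993.86.
Line 2 (F-608, Drenune, 509 units, £95,223.72):
Base rate for F-608 is 6.5% + £0.19/unit.
Origin Drenune qualifies under the Durara–Drenune agreement and F-608 is covered: preferential rate Free applies instead.
Duty = £95,223.72 × 0% = £0.00.
Line 3 (G-816, Soleth, 1,057 units, £109,283.23):
Code G-816 is under a tariff-rate quota (threshold 2,065 units). Quantity 1,057 units is within the quota, so the in-quota rate 6.5% applies to the full value.
Duty = £109,283.23 × 6.5% = £7,103.41.
Total = £32,993.86 + £0.00 + £7,103.41 = £40,097.27.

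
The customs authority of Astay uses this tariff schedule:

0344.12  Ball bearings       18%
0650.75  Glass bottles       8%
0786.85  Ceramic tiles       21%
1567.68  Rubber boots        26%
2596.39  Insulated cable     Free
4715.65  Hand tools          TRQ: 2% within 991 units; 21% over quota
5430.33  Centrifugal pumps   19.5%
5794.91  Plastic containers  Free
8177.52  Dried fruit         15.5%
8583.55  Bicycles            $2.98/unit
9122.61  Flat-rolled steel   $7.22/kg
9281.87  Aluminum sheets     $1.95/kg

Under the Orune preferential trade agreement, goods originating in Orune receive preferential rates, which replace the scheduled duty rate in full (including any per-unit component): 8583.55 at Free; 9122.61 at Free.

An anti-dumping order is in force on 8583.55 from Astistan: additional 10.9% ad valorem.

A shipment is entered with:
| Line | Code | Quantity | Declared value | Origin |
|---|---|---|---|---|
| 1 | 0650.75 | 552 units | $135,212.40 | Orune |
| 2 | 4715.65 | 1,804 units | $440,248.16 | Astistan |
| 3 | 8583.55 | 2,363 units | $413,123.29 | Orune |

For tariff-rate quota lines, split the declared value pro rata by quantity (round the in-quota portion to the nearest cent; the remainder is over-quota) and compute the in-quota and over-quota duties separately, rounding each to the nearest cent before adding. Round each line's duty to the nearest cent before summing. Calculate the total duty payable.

$57,318.81

Line 1 (0650.75, Orune, 552 units, $135,212.40):
Base rate for 0650.75 is 8%.
Origin Orune is the FTA partner but 0650.75 is not on the preference list; base rate stands.
Duty = $135,212.40 × 8% = $10,816.99.
Line 2 (4715.65, Astistan, 1,804 units, $440,248.16):
Code 4715.65 is under a tariff-rate quota (threshold 991 units). In-quota: 991 units at 2%; over-quota: 813 units at 21%.
Pro-rata value split: in-quota = $440,248.16 × 991/1,804 = $241,843.64; over-quota = $440,248.16 − $241,843.64 = $198,404.52.
In-quota duty = $241,843.64 × 2% = $4,836.87. Over-quota duty = $198,404.52 × 21% = $41,664.95.
Line duty = $4,836.87 + $41,664.95 = $46,501.82.
Line 3 (8583.55, Orune, 2,363 units, $413,123.29):
Base rate for 8583.55 is $2.98/unit.
Origin Orune qualifies under the Astay–Orune agreement and 8583.55 is covered: preferential rate Free applies instead.
The additional-duty order on 8583.55 targets Astistan, not Orune; it does not apply.
Duty = $413,123.29 × 0% = $0.00.
Total = $10,816.99 + $46,501.82 + $0.00 = $57,318.81.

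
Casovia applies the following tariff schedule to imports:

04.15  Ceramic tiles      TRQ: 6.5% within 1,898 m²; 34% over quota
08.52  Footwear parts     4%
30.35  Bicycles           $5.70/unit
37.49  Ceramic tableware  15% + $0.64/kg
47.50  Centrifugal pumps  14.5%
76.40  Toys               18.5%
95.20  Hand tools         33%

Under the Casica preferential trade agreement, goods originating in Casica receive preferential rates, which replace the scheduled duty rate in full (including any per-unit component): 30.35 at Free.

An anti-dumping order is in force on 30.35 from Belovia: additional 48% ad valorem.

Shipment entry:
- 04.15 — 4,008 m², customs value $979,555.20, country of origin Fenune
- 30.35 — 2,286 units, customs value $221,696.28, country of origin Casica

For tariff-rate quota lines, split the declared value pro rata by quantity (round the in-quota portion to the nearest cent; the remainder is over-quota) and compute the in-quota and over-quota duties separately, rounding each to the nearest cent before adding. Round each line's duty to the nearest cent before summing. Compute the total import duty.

Line 1 (04.15, Fenune, 4,008 m², $979,555.20):
Code 04.15 is under a tariff-rate quota (threshold 1,898 m²). In-quota: 1,898 m² at 6.5%; over-quota: 2,110 m² at 34%.
Pro-rata value split: in-quota = $979,555.20 × 1,898/4,008 = $463,871.20; over-quota = $979,555.20 − $463,871.20 = $515,684.00.
In-quota duty = $463,871.20 × 6.5% = $30,151.63. Over-quota duty = $515,684.00 × 34% = $175,332.56.
Line duty = $30,151.63 + $175,332.56 = $205,484.19.
Line 2 (30.35, Casica, 2,286 units, $221,696.28):
Base rate for 30.35 is $5.70/unit.
Origin Casica qualifies under the Casovia–Casica agreement and 30.35 is covered: preferential rate Free applies instead.
The additional-duty order on 30.35 targets Belovia, not Casica; it does not apply.
Duty = $221,696.28 × 0% = $0.00.
Total = $205,484.19 + $0.00 = $205,484.19.

$205,484.19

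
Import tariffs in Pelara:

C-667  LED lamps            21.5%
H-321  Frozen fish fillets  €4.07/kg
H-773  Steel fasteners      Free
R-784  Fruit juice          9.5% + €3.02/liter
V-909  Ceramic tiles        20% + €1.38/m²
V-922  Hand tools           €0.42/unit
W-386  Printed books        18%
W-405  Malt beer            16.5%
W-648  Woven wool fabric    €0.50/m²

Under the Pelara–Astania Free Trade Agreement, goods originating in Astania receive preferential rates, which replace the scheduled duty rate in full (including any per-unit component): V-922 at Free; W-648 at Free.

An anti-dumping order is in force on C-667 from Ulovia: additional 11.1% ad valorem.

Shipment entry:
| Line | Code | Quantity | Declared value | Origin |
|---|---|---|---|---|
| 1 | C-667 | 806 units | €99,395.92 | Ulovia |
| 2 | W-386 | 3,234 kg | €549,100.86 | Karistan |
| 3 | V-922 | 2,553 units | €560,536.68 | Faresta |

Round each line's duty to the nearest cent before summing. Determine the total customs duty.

€132,313.48

Line 1 (C-667, Ulovia, 806 units, €99,395.92):
Base rate for C-667 is 21.5%.
Additional duty on C-667 from Ulovia: +11.1%. Applied ad valorem rate: 21.5% + 11.1% = 32.6%.
Duty = €99,395.92 × 32.6% = €32,403.07.
Line 2 (W-386, Karistan, 3,234 kg, €549,100.86):
Base rate for W-386 is 18%.
Duty = €549,100.86 × 18% = €98,838.15.
Line 3 (V-922, Faresta, 2,553 units, €560,536.68):
Base rate for V-922 is €0.42/unit.
V-922 has an FTA preferential rate, but origin Faresta is not Astania; base rate stands.
Duty = 2,553 × €0.42 = €1,072.26.
Total = €32,403.07 + €98,838.15 + €1,072.26 = €132,313.48.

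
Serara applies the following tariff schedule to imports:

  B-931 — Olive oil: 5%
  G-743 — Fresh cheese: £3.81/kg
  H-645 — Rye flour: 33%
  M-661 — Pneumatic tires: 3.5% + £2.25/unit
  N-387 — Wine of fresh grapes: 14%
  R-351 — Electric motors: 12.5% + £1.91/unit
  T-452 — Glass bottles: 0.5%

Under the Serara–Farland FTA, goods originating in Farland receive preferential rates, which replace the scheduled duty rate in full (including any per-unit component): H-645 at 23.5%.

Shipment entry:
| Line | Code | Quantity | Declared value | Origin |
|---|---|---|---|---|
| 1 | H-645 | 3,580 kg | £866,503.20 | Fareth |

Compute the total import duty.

£285,946.06

Line 1 (H-645, Fareth, 3,580 kg, £866,503.20):
Base rate for H-645 is 33%.
H-645 has an FTA preferential rate, but origin Fareth is not Farland; base rate stands.
Duty = £866,503.20 × 33% = £285,946.06.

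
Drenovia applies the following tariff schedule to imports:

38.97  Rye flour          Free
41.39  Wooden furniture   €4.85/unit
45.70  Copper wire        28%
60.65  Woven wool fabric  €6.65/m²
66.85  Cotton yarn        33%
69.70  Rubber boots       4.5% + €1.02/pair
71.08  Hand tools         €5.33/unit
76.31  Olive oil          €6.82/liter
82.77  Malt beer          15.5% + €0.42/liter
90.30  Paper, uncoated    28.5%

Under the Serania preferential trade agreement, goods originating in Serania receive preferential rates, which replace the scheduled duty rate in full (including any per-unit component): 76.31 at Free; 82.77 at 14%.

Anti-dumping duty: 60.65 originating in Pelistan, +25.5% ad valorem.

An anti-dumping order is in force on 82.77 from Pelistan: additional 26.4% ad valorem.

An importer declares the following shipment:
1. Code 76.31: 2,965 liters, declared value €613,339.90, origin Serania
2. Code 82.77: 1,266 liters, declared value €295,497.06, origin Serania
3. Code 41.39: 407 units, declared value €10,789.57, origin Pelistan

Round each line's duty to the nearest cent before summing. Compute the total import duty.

Line 1 (76.31, Serania, 2,965 liters, €613,339.90):
Base rate for 76.31 is €6.82/liter.
Origin Serania qualifies under the Drenovia–Serania agreement and 76.31 is covered: preferential rate Free applies instead.
Duty = €613,339.90 × 0% = €0.00.
Line 2 (82.77, Serania, 1,266 liters, €295,497.06):
Base rate for 82.77 is 15.5% + €0.42/liter.
Origin Serania qualifies under the Drenovia–Serania agreement and 82.77 is covered: preferential rate 14% applies instead.
The additional-duty order on 82.77 targets Pelistan, not Serania; it does not apply.
Duty = €295,497.06 × 14% = €41,369.59.
Line 3 (41.39, Pelistan, 407 units, €10,789.57):
Base rate for 41.39 is €4.85/unit.
Duty = 407 × €4.85 = €1,973.95.
Total = €0.00 + €41,369.59 + €1,973.95 = €43,343.54.

€43,343.54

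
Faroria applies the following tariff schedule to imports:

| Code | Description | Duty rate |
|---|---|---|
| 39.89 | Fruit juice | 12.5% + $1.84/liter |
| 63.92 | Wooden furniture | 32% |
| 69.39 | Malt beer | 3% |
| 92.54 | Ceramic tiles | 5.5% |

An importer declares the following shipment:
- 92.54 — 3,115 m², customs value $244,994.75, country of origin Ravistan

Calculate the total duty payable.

Line 1 (92.54, Ravistan, 3,115 m², $244,994.75):
Base rate for 92.54 is 5.5%.
Duty = $244,994.75 × 5.5% = $13,474.71.

$13,474.71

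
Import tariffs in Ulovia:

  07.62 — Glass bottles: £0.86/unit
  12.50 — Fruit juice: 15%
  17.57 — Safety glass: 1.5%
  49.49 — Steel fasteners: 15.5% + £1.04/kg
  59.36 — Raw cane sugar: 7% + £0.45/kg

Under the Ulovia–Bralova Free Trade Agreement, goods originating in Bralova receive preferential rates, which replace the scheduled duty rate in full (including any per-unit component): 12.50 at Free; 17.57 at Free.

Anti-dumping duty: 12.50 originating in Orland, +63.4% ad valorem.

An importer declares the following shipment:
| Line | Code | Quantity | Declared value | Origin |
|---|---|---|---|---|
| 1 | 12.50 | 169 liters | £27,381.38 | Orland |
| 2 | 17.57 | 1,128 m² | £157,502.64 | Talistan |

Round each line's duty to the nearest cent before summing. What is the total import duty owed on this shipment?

£23,829.54

Line 1 (12.50, Orland, 169 liters, £27,381.38):
Base rate for 12.50 is 15%.
12.50 has an FTA preferential rate, but origin Orland is not Bralova; base rate stands.
Additional duty on 12.50 from Orland: +63.4%. Applied ad valorem rate: 15% + 63.4% = 78.4%.
Duty = £27,381.38 × 78.4% = £21,467.00.
Line 2 (17.57, Talistan, 1,128 m², £157,502.64):
Base rate for 17.57 is 1.5%.
17.57 has an FTA preferential rate, but origin Talistan is not Bralova; base rate stands.
Duty = £157,502.64 × 1.5% = £2,362.54.
Total = £21,467.00 + £2,362.54 = £23,829.54.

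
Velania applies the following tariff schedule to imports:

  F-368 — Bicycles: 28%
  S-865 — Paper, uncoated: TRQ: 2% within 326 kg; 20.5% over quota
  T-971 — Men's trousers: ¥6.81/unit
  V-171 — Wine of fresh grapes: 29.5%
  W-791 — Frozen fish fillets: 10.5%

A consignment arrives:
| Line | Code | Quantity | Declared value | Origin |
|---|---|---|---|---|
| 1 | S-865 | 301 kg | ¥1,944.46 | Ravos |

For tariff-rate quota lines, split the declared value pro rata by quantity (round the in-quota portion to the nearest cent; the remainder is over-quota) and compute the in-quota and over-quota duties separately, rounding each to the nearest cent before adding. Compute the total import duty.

Line 1 (S-865, Ravos, 301 kg, ¥1,944.46):
Code S-865 is under a tariff-rate quota (threshold 326 kg). Quantity 301 kg is within the quota, so the in-quota rate 2% applies to the full value.
Duty = ¥1,944.46 × 2% = ¥38.89.

¥38.89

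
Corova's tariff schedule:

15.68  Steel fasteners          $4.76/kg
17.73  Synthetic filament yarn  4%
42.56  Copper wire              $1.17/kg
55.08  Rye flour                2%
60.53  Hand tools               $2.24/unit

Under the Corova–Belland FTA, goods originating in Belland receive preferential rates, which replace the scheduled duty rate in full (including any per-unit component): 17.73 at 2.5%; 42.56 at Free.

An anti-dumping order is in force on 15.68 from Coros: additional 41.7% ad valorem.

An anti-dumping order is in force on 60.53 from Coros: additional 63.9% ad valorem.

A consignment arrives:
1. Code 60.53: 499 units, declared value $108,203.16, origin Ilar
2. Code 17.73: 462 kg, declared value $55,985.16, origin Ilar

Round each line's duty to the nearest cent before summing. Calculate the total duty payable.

$3,357.17

Line 1 (60.53, Ilar, 499 units, $108,203.16):
Base rate for 60.53 is $2.24/unit.
The additional-duty order on 60.53 targets Coros, not Ilar; it does not apply.
Duty = 499 × $2.24 = $1,117.76.
Line 2 (17.73, Ilar, 462 kg, $55,985.16):
Base rate for 17.73 is 4%.
17.73 has an FTA preferential rate, but origin Ilar is not Belland; base rate stands.
Duty = $55,985.16 × 4% = $2,239.41.
Total = $1,117.76 + $2,239.41 = $3,357.17.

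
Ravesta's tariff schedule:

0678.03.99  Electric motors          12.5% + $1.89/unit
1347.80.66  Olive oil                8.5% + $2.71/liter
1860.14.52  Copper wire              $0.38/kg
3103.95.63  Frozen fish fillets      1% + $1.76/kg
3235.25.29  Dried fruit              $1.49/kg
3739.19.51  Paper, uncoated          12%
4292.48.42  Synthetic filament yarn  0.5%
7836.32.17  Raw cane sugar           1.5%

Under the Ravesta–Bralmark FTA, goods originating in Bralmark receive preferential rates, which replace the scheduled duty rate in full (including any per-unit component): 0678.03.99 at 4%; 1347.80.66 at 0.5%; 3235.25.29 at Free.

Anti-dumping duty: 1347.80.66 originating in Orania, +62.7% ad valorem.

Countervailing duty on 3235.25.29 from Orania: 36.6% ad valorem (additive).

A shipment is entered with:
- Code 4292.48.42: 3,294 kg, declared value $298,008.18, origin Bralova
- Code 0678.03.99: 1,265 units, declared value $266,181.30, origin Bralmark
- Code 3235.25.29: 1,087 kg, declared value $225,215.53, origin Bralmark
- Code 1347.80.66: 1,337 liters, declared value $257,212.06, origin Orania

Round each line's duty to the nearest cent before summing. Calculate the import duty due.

$198,895.55

Line 1 (4292.48.42, Bralova, 3,294 kg, $298,008.18):
Base rate for 4292.48.42 is 0.5%.
Duty = $298,008.18 × 0.5% = $1,490.04.
Line 2 (0678.03.99, Bralmark, 1,265 units, $266,181.30):
Base rate for 0678.03.99 is 12.5% + $1.89/unit.
Origin Bralmark qualifies under the Ravesta–Bralmark agreement and 0678.03.99 is covered: preferential rate 4% applies instead.
Duty = $266,181.30 × 4% = $10,647.25.
Line 3 (3235.25.29, Bralmark, 1,087 kg, $225,215.53):
Base rate for 3235.25.29 is $1.49/kg.
Origin Bralmark qualifies under the Ravesta–Bralmark agreement and 3235.25.29 is covered: preferential rate Free applies instead.
The additional-duty order on 3235.25.29 targets Orania, not Bralmark; it does not apply.
Duty = $225,215.53 × 0% = $0.00.
Line 4 (1347.80.66, Orania, 1,337 liters, $257,212.06):
Base rate for 1347.80.66 is 8.5% + $2.71/liter.
1347.80.66 has an FTA preferential rate, but origin Orania is not Bralmark; base rate stands.
Additional duty on 1347.80.66 from Orania: +62.7%. Applied ad valorem rate: 8.5% + 62.7% = 71.2%.
Duty = $257,212.06 × 71.2% + 1,337 × $2.71 = $186,758.26.
Total = $1,490.04 + $10,647.25 + $0.00 + $186,758.26 = $198,895.55.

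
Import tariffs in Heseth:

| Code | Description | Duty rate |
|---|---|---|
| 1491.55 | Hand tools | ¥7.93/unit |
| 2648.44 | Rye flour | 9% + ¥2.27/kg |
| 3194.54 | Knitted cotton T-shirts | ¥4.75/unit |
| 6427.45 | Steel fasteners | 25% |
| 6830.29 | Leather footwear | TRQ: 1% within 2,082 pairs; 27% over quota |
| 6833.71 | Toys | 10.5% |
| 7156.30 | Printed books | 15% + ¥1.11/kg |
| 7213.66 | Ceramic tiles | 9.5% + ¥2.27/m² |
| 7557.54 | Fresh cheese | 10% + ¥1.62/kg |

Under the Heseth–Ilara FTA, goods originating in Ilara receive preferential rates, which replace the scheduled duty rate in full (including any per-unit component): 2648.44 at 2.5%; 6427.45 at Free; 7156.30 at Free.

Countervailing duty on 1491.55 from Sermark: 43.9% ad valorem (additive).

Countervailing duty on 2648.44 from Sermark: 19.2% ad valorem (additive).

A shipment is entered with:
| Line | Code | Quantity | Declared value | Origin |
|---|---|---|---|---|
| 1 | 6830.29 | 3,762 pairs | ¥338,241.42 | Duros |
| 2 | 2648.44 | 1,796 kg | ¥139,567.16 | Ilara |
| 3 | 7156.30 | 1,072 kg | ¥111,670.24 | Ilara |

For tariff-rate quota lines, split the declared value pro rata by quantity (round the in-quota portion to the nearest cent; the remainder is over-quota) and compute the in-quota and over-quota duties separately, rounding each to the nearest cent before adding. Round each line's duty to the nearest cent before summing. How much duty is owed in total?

Line 1 (6830.29, Duros, 3,762 pairs, ¥338,241.42):
Code 6830.29 is under a tariff-rate quota (threshold 2,082 pairs). In-quota: 2,082 pairs at 1%; over-quota: 1,680 pairs at 27%.
Pro-rata value split: in-quota = ¥338,241.42 × 2,082/3,762 = ¥187,192.62; over-quota = ¥338,241.42 − ¥187,192.62 = ¥151,048.80.
In-quota duty = ¥187,192.62 × 1% = ¥1,871.93. Over-quota duty = ¥151,048.80 × 27% = ¥40,783.18.
Line duty = ¥1,871.93 + ¥40,783.18 = ¥42,655.11.
Line 2 (2648.44, Ilara, 1,796 kg, ¥139,567.16):
Base rate for 2648.44 is 9% + ¥2.27/kg.
Origin Ilara qualifies under the Heseth–Ilara agreement and 2648.44 is covered: preferential rate 2.5% applies instead.
The additional-duty order on 2648.44 targets Sermark, not Ilara; it does not apply.
Duty = ¥139,567.16 × 2.5% = ¥3,489.18.
Line 3 (7156.30, Ilara, 1,072 kg, ¥111,670.24):
Base rate for 7156.30 is 15% + ¥1.11/kg.
Origin Ilara qualifies under the Heseth–Ilara agreement and 7156.30 is covered: preferential rate Free applies instead.
Duty = ¥111,670.24 × 0% = ¥0.00.
Total = ¥42,655.11 + ¥3,489.18 + ¥0.00 = ¥46,144.29.

¥46,144.29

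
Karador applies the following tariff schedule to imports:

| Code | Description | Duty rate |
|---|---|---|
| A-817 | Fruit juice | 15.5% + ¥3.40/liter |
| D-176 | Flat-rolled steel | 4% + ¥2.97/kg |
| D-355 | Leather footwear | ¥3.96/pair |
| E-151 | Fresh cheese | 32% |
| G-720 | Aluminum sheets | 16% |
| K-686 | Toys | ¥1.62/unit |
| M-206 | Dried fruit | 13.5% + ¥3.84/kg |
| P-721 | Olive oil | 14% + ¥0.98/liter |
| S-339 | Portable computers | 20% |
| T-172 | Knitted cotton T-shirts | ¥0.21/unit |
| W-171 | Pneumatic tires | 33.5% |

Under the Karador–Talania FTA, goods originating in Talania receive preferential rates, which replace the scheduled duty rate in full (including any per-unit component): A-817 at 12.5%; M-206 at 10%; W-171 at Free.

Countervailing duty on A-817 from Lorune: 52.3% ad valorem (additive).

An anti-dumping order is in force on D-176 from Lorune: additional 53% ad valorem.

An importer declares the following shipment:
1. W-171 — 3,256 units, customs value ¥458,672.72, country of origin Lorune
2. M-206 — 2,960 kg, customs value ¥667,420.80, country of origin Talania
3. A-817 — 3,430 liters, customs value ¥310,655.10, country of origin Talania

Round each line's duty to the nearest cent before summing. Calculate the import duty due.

Line 1 (W-171, Lorune, 3,256 units, ¥458,672.72):
Base rate for W-171 is 33.5%.
W-171 has an FTA preferential rate, but origin Lorune is not Talania; base rate stands.
Duty = ¥458,672.72 × 33.5% = ¥153,655.36.
Line 2 (M-206, Talania, 2,960 kg, ¥667,420.80):
Base rate for M-206 is 13.5% + ¥3.84/kg.
Origin Talania qualifies under the Karador–Talania agreement and M-206 is covered: preferential rate 10% applies instead.
Duty = ¥667,420.80 × 10% = ¥66,742.08.
Line 3 (A-817, Talania, 3,430 liters, ¥310,655.10):
Base rate for A-817 is 15.5% + ¥3.40/liter.
Origin Talania qualifies under the Karador–Talania agreement and A-817 is covered: preferential rate 12.5% applies instead.
The additional-duty order on A-817 targets Lorune, not Talania; it does not apply.
Duty = ¥310,655.10 × 12.5% = ¥38,831.89.
Total = ¥153,655.36 + ¥66,742.08 + ¥38,831.89 = ¥259,229.33.

¥259,229.33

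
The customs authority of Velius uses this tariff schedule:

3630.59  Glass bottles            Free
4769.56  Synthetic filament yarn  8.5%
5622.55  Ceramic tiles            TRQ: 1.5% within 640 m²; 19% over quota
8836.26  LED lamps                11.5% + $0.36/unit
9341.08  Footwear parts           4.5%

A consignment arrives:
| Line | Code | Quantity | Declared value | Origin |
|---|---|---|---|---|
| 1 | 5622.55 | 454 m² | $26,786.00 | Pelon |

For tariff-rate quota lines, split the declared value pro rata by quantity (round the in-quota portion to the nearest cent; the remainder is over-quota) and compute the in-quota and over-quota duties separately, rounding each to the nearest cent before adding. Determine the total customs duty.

Line 1 (5622.55, Pelon, 454 m², $26,786.00):
Code 5622.55 is under a tariff-rate quota (threshold 640 m²). Quantity 454 m² is within the quota, so the in-quota rate 1.5% applies to the full value.
Duty = $26,786.00 × 1.5% = $401.79.

$401.79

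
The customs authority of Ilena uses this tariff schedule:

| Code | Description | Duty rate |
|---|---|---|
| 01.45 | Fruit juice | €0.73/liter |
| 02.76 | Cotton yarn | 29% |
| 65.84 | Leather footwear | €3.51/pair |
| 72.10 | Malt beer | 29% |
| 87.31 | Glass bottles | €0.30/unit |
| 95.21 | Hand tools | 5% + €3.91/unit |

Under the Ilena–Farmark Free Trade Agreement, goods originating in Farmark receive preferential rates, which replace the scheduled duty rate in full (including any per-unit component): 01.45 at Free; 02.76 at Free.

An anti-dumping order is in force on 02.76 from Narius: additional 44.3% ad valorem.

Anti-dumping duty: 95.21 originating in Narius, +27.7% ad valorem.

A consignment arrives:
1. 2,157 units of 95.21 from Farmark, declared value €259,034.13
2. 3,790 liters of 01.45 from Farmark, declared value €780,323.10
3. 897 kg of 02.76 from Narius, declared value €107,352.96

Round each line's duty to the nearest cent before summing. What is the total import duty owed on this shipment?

Line 1 (95.21, Farmark, 2,157 units, €259,034.13):
Base rate for 95.21 is 5% + €3.91/unit.
Origin Farmark is the FTA partner but 95.21 is not on the preference list; base rate stands.
The additional-duty order on 95.21 targets Narius, not Farmark; it does not apply.
Duty = €259,034.13 × 5% + 2,157 × €3.91 = €21,385.58.
Line 2 (01.45, Farmark, 3,790 liters, €780,323.10):
Base rate for 01.45 is €0.73/liter.
Origin Farmark qualifies under the Ilena–Farmark agreement and 01.45 is covered: preferential rate Free applies instead.
Duty = €780,323.10 × 0% = €0.00.
Line 3 (02.76, Narius, 897 kg, €107,352.96):
Base rate for 02.76 is 29%.
02.76 has an FTA preferential rate, but origin Narius is not Farmark; base rate stands.
Additional duty on 02.76 from Narius: +44.3%. Applied ad valorem rate: 29% + 44.3% = 73.3%.
Duty = €107,352.96 × 73.3% = €78,689.72.
Total = €21,385.58 + €0.00 + €78,689.72 = €100,075.30.

€100,075.30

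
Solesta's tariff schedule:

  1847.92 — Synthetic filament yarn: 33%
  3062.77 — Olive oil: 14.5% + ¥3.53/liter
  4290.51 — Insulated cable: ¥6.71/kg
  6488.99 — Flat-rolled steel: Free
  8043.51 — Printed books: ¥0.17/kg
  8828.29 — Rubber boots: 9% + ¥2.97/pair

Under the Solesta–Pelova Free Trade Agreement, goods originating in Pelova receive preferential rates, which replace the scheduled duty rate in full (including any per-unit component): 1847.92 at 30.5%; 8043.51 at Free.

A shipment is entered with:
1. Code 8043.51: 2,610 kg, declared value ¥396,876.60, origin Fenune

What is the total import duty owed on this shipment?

¥443.70

Line 1 (8043.51, Fenune, 2,610 kg, ¥396,876.60):
Base rate for 8043.51 is ¥0.17/kg.
8043.51 has an FTA preferential rate, but origin Fenune is not Pelova; base rate stands.
Duty = 2,610 × ¥0.17 = ¥443.70.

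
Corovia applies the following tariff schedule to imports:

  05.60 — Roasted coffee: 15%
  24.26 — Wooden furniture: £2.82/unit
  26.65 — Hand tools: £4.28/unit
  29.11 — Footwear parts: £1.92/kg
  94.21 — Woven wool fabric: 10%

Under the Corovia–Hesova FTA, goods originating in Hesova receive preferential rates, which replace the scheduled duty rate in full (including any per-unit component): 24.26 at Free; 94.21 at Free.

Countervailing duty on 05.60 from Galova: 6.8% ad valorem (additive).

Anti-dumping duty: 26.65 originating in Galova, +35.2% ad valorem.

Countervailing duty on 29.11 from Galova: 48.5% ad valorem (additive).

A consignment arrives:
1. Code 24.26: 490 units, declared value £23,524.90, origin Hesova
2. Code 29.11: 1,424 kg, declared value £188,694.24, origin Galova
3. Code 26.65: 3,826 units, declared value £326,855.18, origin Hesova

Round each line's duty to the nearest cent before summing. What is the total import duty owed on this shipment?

Line 1 (24.26, Hesova, 490 units, £23,524.90):
Base rate for 24.26 is £2.82/unit.
Origin Hesova qualifies under the Corovia–Hesova agreement and 24.26 is covered: preferential rate Free applies instead.
Duty = £23,524.90 × 0% = £0.00.
Line 2 (29.11, Galova, 1,424 kg, £188,694.24):
Base rate for 29.11 is £1.92/kg.
Additional duty on 29.11 from Galova: +48.5% ad valorem. Applied ad valorem rate = 48.5%.
Duty = £188,694.24 × 48.5% + 1,424 × £1.92 = £94,250.79.
Line 3 (26.65, Hesova, 3,826 units, £326,855.18):
Base rate for 26.65 is £4.28/unit.
Origin Hesova is the FTA partner but 26.65 is not on the preference list; base rate stands.
The additional-duty order on 26.65 targets Galova, not Hesova; it does not apply.
Duty = 3,826 × £4.28 = £16,375.28.
Total = £0.00 + £94,250.79 + £16,375.28 = £110,626.07.

£110,626.07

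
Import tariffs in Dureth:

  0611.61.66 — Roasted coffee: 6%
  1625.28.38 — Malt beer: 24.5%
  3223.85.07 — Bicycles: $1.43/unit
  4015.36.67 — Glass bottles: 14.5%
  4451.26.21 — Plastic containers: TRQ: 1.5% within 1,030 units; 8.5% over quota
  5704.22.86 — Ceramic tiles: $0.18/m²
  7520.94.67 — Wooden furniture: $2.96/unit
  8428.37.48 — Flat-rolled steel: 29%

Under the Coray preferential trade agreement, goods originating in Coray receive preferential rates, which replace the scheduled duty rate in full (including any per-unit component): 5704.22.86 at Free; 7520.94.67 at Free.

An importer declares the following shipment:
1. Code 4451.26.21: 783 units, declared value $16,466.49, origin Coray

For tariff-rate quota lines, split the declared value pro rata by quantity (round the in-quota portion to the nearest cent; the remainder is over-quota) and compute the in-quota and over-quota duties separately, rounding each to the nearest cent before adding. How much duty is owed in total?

Line 1 (4451.26.21, Coray, 783 units, $16,466.49):
Code 4451.26.21 is under a tariff-rate quota (threshold 1,030 units). Quantity 783 units is within the quota, so the in-quota rate 1.5% applies to the full value.
Duty = $16,466.49 × 1.5% = $247.00.

$247.00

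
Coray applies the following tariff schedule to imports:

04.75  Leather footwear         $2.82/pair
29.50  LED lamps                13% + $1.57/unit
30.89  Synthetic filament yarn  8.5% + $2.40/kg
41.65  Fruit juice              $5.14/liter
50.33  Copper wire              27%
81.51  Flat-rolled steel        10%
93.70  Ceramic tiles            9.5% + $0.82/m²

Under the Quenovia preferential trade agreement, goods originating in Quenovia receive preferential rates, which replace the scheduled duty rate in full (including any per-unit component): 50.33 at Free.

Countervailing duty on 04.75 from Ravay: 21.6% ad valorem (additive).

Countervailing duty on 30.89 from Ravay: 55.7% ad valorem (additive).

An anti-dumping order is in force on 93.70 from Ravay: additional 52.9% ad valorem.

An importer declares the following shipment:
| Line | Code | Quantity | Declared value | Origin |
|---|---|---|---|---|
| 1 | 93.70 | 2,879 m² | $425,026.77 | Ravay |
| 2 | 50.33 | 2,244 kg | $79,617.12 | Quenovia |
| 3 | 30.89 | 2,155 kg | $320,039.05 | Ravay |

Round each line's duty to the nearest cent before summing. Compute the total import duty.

Line 1 (93.70, Ravay, 2,879 m², $425,026.77):
Base rate for 93.70 is 9.5% + $0.82/m².
Additional duty on 93.70 from Ravay: +52.9%. Applied ad valorem rate: 9.5% + 52.9% = 62.4%.
Duty = $425,026.77 × 62.4% + 2,879 × $0.82 = $267,577.48.
Line 2 (50.33, Quenovia, 2,244 kg, $79,617.12):
Base rate for 50.33 is 27%.
Origin Quenovia qualifies under the Coray–Quenovia agreement and 50.33 is covered: preferential rate Free applies instead.
Duty = $79,617.12 × 0% = $0.00.
Line 3 (30.89, Ravay, 2,155 kg, $320,039.05):
Base rate for 30.89 is 8.5% + $2.40/kg.
Additional duty on 30.89 from Ravay: +55.7%. Applied ad valorem rate: 8.5% + 55.7% = 64.2%.
Duty = $320,039.05 × 64.2% + 2,155 × $2.40 = $210,637.07.
Total = $267,577.48 + $0.00 + $210,637.07 = $478,214.55.

$478,214.55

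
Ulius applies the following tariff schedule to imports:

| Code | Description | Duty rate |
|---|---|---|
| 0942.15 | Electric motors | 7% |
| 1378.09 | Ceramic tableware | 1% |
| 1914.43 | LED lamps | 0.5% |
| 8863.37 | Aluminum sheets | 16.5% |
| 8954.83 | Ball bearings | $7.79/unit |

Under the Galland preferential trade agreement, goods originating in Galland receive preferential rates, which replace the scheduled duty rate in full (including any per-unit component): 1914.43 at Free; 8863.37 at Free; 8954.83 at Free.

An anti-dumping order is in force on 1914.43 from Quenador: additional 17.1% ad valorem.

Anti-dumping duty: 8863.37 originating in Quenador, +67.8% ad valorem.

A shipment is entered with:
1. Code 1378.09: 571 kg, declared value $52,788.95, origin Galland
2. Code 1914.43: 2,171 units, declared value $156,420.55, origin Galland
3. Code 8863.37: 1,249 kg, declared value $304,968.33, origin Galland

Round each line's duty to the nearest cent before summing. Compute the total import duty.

Line 1 (1378.09, Galland, 571 kg, $52,788.95):
Base rate for 1378.09 is 1%.
Origin Galland is the FTA partner but 1378.09 is not on the preference list; base rate stands.
Duty = $52,788.95 × 1% = $527.89.
Line 2 (1914.43, Galland, 2,171 units, $156,420.55):
Base rate for 1914.43 is 0.5%.
Origin Galland qualifies under the Ulius–Galland agreement and 1914.43 is covered: preferential rate Free applies instead.
The additional-duty order on 1914.43 targets Quenador, not Galland; it does not apply.
Duty = $156,420.55 × 0% = $0.00.
Line 3 (8863.37, Galland, 1,249 kg, $304,968.33):
Base rate for 8863.37 is 16.5%.
Origin Galland qualifies under the Ulius–Galland agreement and 8863.37 is covered: preferential rate Free applies instead.
The additional-duty order on 8863.37 targets Quenador, not Galland; it does not apply.
Duty = $304,968.33 × 0% = $0.00.
Total = $527.89 + $0.00 + $0.00 = $527.89.

$527.89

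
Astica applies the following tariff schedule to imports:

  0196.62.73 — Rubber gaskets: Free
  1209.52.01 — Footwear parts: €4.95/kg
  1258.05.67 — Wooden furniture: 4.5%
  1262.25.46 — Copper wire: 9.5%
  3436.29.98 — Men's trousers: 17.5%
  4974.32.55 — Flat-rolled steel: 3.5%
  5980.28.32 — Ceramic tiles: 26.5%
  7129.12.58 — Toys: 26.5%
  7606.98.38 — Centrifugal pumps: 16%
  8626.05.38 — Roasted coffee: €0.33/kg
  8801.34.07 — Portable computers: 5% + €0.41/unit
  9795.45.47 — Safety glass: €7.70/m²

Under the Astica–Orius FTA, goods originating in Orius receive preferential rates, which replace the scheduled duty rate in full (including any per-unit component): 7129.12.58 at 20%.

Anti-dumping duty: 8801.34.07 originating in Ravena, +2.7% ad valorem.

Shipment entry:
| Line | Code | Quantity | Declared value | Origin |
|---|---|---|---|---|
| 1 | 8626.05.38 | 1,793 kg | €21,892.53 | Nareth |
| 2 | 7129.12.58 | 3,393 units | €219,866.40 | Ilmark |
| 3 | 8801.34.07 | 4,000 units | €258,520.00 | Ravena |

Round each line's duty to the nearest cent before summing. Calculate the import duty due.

€80,402.33

Line 1 (8626.05.38, Nareth, 1,793 kg, €21,892.53):
Base rate for 8626.05.38 is €0.33/kg.
Duty = 1,793 × €0.33 = €591.69.
Line 2 (7129.12.58, Ilmark, 3,393 units, €219,866.40):
Base rate for 7129.12.58 is 26.5%.
7129.12.58 has an FTA preferential rate, but origin Ilmark is not Orius; base rate stands.
Duty = €219,866.40 × 26.5% = €58,264.60.
Line 3 (8801.34.07, Ravena, 4,000 units, €258,520.00):
Base rate for 8801.34.07 is 5% + €0.41/unit.
Additional duty on 8801.34.07 from Ravena: +2.7%. Applied ad valorem rate: 5% + 2.7% = 7.7%.
Duty = €258,520.00 × 7.7% + 4,000 × €0.41 = €21,546.04.
Total = €591.69 + €58,264.60 + €21,546.04 = €80,402.33.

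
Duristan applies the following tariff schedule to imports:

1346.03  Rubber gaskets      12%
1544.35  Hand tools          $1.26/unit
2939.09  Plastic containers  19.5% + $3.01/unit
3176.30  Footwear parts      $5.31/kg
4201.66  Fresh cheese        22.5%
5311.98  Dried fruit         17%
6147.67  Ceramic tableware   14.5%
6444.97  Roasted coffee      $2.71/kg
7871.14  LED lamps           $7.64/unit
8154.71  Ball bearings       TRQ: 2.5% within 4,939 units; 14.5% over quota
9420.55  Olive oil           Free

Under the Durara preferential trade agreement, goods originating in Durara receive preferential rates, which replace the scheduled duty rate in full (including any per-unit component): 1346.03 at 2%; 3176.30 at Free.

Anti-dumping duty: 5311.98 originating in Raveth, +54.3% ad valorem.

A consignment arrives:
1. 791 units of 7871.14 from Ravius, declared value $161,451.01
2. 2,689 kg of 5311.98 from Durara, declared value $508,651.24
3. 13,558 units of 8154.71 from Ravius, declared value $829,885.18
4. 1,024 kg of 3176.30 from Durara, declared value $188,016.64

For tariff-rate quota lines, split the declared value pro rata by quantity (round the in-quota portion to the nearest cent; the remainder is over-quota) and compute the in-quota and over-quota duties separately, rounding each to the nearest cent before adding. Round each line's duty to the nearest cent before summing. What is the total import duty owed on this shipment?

$176,569.35

Line 1 (7871.14, Ravius, 791 units, $161,451.01):
Base rate for 7871.14 is $7.64/unit.
Duty = 791 × $7.64 = $6,043.24.
Line 2 (5311.98, Durara, 2,689 kg, $508,651.24):
Base rate for 5311.98 is 17%.
Origin Durara is the FTA partner but 5311.98 is not on the preference list; base rate stands.
The additional-duty order on 5311.98 targets Raveth, not Durara; it does not apply.
Duty = $508,651.24 × 17% = $86,470.71.
Line 3 (8154.71, Ravius, 13,558 units, $829,885.18):
Code 8154.71 is under a tariff-rate quota (threshold 4,939 units). In-quota: 4,939 units at 2.5%; over-quota: 8,619 units at 14.5%.
Pro-rata value split: in-quota = $829,885.18 × 4,939/13,558 = $302,316.19; over-quota = $829,885.18 − $302,316.19 = $527,568.99.
In-quota duty = $302,316.19 × 2.5% = $7,557.90. Over-quota duty = $527,568.99 × 14.5% = $76,497.50.
Line duty = $7,557.90 + $76,497.50 = $84,055.40.
Line 4 (3176.30, Durara, 1,024 kg, $188,016.64):
Base rate for 3176.30 is $5.31/kg.
Origin Durara qualifies under the Duristan–Durara agreement and 3176.30 is covered: preferential rate Free applies instead.
Duty = $188,016.64 × 0% = $0.00.
Total = $6,043.24 + $86,470.71 + $84,055.40 + $0.00 = $176,569.35.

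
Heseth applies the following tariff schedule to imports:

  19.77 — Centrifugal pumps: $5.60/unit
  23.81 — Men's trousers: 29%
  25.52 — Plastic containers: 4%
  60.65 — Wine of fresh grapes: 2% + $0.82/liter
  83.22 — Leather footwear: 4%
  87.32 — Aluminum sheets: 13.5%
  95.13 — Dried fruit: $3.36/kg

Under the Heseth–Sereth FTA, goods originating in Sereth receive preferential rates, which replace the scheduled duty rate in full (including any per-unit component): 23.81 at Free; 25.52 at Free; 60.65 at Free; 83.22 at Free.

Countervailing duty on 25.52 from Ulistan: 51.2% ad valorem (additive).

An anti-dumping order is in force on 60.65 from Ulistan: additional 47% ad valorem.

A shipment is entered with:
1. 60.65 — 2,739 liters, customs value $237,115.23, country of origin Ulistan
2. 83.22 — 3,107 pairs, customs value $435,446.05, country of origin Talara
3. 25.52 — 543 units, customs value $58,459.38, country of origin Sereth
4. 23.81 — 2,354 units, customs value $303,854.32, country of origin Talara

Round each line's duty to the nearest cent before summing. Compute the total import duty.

$223,968.03

Line 1 (60.65, Ulistan, 2,739 liters, $237,115.23):
Base rate for 60.65 is 2% + $0.82/liter.
60.65 has an FTA preferential rate, but origin Ulistan is not Sereth; base rate stands.
Additional duty on 60.65 from Ulistan: +47%. Applied ad valorem rate: 2% + 47% = 49%.
Duty = $237,115.23 × 49% + 2,739 × $0.82 = $118,432.44.
Line 2 (83.22, Talara, 3,107 pairs, $435,446.05):
Base rate for 83.22 is 4%.
83.22 has an FTA preferential rate, but origin Talara is not Sereth; base rate stands.
Duty = $435,446.05 × 4% = $17,417.84.
Line 3 (25.52, Sereth, 543 units, $58,459.38):
Base rate for 25.52 is 4%.
Origin Sereth qualifies under the Heseth–Sereth agreement and 25.52 is covered: preferential rate Free applies instead.
The additional-duty order on 25.52 targets Ulistan, not Sereth; it does not apply.
Duty = $58,459.38 × 0% = $0.00.
Line 4 (23.81, Talara, 2,354 units, $303,854.32):
Base rate for 23.81 is 29%.
23.81 has an FTA preferential rate, but origin Talara is not Sereth; base rate stands.
Duty = $303,854.32 × 29% = $88,117.75.
Total = $118,432.44 + $17,417.84 + $0.00 + $88,117.75 = $223,968.03.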